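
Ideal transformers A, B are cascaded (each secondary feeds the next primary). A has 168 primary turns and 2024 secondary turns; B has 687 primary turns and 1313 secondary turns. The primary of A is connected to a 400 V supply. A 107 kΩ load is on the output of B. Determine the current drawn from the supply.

After A: V = 400.00 × 2024/168 = 4819.0 V.
After B: V = 4819.0 × 1313/687 = 9210.2 V.
I_load = 9210.2/107000 = 0.086077 A, so P_out = 9210.2 × 0.086077 = 792.78 W.
All ideal ⇒ P_in = P_out, so I_supply = 792.78/400 = 1.98 A.

I_supply ≈ 1.98 A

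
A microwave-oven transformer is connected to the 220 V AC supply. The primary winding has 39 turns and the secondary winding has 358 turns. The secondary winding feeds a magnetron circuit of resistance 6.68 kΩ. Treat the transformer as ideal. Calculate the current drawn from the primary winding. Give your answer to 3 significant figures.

I_p ≈ 2.78 A

V_s = V_p × N_s/N_p = 220 × 358/39 = 2019.5 V.
I_s = V_s/R = 2019.5/6680 = 0.30232 A.
For an ideal transformer I_p N_p = I_s N_s, so I_p = 0.30232 × 358/39 = 2.78 A.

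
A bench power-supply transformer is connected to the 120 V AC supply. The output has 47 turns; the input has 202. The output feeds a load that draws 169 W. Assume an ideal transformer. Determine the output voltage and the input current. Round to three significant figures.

V_out = V_in × N_out/N_in = 120 × 47/202 = 27.921 V.
I_out = P/V_out = 169/27.921 = 6.0528 A.
I_in = I_out × N_out/N_in = 6.0528 × 47/202 = 1.41 A.

V_out ≈ 27.9 V, I_in ≈ 1.41 A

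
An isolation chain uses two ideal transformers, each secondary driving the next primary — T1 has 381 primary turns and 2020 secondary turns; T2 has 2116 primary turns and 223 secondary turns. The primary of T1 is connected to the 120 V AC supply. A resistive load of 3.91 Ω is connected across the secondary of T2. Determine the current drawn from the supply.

I_supply ≈ 9.58 A

Secondary of T1: V = 120.00 × 2020/381 = 636.22 V.
Secondary of T2: V = 636.22 × 223/2116 = 67.050 V.
I_load = 67.050/3.91 = 17.148 A, so P_out = 67.050 × 17.148 = 1149.8 W.
All ideal ⇒ P_in = P_out, so I_supply = 1149.8/120 = 9.58 A.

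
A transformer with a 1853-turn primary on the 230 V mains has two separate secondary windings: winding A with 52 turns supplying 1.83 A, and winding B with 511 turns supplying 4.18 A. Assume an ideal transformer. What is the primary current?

V_A = 230 × 52/1853 = 6.4544 V; V_B = 230 × 511/1853 = 63.427 V.
P_out = V_A I_A + V_B I_B = 6.4544×1.83 + 63.427×4.18 = 11.812 + 265.12 = 276.94 W.
Ideal ⇒ P_in = P_out, so I_p = P_out/V_p = 276.94/230 = 1.20 A.

I_p ≈ 1.20 A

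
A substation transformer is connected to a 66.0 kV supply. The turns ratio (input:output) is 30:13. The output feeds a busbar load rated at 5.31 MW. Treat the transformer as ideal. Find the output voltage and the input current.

V_out ≈ 28600 V, I_in ≈ 80.5 A

V_out = V_in × N_out/N_in = 66000 × 13/30 = 28600 V.
I_out = P/V_out = 5.31×10^6/28600 = 185.66 A.
I_in = I_out × N_out/N_in = 185.66 × 13/30 = 80.5 A.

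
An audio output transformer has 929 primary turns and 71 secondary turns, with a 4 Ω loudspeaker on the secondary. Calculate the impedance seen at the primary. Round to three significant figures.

Z_p = (N_p/N_s)² × Z_s = (929/71)² × 4 = 685 Ω.

Z_p ≈ 685 Ω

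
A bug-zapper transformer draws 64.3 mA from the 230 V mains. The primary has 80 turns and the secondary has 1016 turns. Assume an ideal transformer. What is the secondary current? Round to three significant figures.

I_s/I_p = N_p/N_s, so I_s = 0.0643 × 80/1016 = 0.00506 A.

I_s ≈ 0.00506 A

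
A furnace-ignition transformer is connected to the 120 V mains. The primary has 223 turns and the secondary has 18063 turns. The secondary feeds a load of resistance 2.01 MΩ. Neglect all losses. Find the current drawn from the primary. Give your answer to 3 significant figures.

I_p ≈ 0.392 A

V_s = V_p × N_s/N_p = 120 × 18063/223 = 9720.0 V.
I_s = V_s/R = 9720.0/(2.01×10^6) = 0.0048358 A.
For an ideal transformer I_p N_p = I_s N_s, so I_p = 0.0048358 × 18063/223 = 0.392 A.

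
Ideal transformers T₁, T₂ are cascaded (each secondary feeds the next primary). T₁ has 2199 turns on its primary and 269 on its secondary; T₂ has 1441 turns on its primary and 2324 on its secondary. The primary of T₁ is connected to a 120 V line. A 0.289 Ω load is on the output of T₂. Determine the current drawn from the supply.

I_supply ≈ 16.2 A

After T₁: V = 120.00 × 269/2199 = 14.679 V.
After T₂: V = 14.679 × 2324/1441 = 23.674 V.
I_load = 23.674/0.289 = 81.919 A, so P_out = 23.674 × 81.919 = 1939.4 W.
All ideal ⇒ P_in = P_out, so I_supply = 1939.4/120 = 16.2 A.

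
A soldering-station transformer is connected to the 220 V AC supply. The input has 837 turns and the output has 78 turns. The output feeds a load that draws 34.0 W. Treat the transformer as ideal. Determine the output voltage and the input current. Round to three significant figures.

V_out ≈ 20.5 V, I_in ≈ 0.155 A

V_out = V_in × N_out/N_in = 220 × 78/837 = 20.502 V.
I_out = P/V_out = 34.0/20.502 = 1.6584 A.
I_in = I_out × N_out/N_in = 1.6584 × 78/837 = 0.155 A.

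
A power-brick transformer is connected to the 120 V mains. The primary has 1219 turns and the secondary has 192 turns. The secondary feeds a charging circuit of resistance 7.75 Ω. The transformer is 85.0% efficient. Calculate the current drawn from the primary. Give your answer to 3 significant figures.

I_p ≈ 0.452 A

V_s = 120 × 192/1219 = 18.901 V.
I_s = V_s/R = 18.901/7.75 = 2.4388 A.
P_out = V_s I_s = 18.901 × 2.4388 = 46.095 W.
P_in = P_out/η = 46.095/0.850 = 54.230 W.
I_p = P_in/V_p = 54.230/120 = 0.452 A.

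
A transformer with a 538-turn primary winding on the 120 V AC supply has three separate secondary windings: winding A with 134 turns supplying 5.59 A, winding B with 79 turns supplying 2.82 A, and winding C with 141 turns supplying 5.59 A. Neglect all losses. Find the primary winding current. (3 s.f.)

V_A = 120 × 134/538 = 29.888 V; V_B = 120 × 79/538 = 17.621 V; V_C = 120 × 141/538 = 31.450 V.
P_out = V_A I_A + V_B I_B + V_C I_C = 29.888×5.59 + 17.621×2.82 + 31.450×5.59 = 167.08 + 49.691 + 175.80 = 392.57 W.
Ideal ⇒ P_in = P_out, so I_p = P_out/V_p = 392.57/120 = 3.27 A.

I_p ≈ 3.27 A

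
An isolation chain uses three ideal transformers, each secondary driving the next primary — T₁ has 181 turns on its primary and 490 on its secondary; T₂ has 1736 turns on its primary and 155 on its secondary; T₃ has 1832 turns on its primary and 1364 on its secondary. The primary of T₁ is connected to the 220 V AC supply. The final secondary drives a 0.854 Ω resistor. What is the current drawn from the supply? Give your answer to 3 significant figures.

I_supply ≈ 8.34 A

Secondary of T₁: V = 220.00 × 490/181 = 595.58 V.
Secondary of T₂: V = 595.58 × 155/1736 = 53.177 V.
Secondary of T₃: V = 53.177 × 1364/1832 = 39.592 V.
I_load = 39.592/0.854 = 46.361 A, so P_out = 39.592 × 46.361 = 1835.5 W.
All ideal ⇒ P_in = P_out, so I_supply = 1835.5/220 = 8.34 A.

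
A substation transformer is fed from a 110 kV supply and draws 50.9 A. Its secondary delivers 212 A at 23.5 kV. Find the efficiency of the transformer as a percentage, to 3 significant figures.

P_in = 110000 × 50.9 = 5.59900×10^6 W.
P_out = 23500 × 212 = 4.98200×10^6 W.
η = P_out/P_in = 4.98200×10^6/(5.59900×10^6) = 0.890.

η ≈ 89.0%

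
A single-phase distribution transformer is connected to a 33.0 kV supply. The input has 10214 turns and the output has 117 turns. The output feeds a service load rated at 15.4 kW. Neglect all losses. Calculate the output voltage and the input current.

V_out ≈ 378 V, I_in ≈ 0.467 A

V_out = V_in × N_out/N_in = 33000 × 117/10214 = 378.01 V.
I_out = P/V_out = 15400/378.01 = 40.740 A.
I_in = I_out × N_out/N_in = 40.740 × 117/10214 = 0.467 A.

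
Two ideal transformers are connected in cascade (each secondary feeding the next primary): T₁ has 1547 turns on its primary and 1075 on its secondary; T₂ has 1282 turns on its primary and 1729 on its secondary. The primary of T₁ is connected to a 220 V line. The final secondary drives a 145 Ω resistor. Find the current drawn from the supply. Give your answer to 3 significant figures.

After T₁: V = 220.00 × 1075/1547 = 152.88 V.
After T₂: V = 152.88 × 1729/1282 = 206.18 V.
I_load = 206.18/145 = 1.4219 A, so P_out = 206.18 × 1.4219 = 293.18 W.
All ideal ⇒ P_in = P_out, so I_supply = 293.18/220 = 1.33 A.

I_supply ≈ 1.33 A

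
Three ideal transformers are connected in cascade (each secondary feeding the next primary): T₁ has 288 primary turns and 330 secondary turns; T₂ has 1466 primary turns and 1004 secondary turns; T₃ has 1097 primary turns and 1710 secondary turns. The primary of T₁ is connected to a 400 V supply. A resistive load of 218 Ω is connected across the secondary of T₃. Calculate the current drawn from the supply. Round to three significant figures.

Secondary of T₁: V = 400.00 × 330/288 = 458.33 V.
Secondary of T₂: V = 458.33 × 1004/1466 = 313.89 V.
Secondary of T₃: V = 313.89 × 1710/1097 = 489.29 V.
I_load = 489.29/218 = 2.2445 A, so P_out = 489.29 × 2.2445 = 1098.2 W.
All ideal ⇒ P_in = P_out, so I_supply = 1098.2/400 = 2.75 A.

I_supply ≈ 2.75 A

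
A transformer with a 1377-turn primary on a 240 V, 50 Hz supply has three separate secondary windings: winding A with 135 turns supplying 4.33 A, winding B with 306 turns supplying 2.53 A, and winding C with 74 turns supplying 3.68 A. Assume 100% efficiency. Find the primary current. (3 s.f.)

I_p ≈ 1.18 A

V_A = 240 × 135/1377 = 23.529 V; V_B = 240 × 306/1377 = 53.333 V; V_C = 240 × 74/1377 = 12.898 V.
P_out = V_A I_A + V_B I_B + V_C I_C = 23.529×4.33 + 53.333×2.53 + 12.898×3.68 = 101.88 + 134.93 + 47.463 = 284.28 W.
Ideal ⇒ P_in = P_out, so I_p = P_out/V_p = 284.28/240 = 1.18 A.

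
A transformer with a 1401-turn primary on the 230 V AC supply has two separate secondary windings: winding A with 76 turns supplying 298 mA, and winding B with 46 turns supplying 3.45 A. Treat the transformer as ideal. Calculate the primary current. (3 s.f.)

V_A = 230 × 76/1401 = 12.477 V; V_B = 230 × 46/1401 = 7.5517 V.
P_out = V_A I_A + V_B I_B = 12.477×0.298 + 7.5517×3.45 = 3.7181 + 26.054 = 29.772 W.
Ideal ⇒ P_in = P_out, so I_p = P_out/V_p = 29.772/230 = 0.129 A.

I_p ≈ 0.129 A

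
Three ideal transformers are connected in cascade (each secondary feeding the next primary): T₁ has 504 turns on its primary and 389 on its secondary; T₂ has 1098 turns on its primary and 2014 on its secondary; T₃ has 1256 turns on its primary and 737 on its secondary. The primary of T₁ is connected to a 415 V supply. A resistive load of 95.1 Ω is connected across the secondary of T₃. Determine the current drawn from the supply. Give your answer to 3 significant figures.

I_supply ≈ 3.01 A

Secondary of T₁: V = 415.00 × 389/504 = 320.31 V.
Secondary of T₂: V = 320.31 × 2014/1098 = 587.52 V.
Secondary of T₃: V = 587.52 × 737/1256 = 344.75 V.
I_load = 344.75/95.1 = 3.6251 A, so P_out = 344.75 × 3.6251 = 1249.8 W.
All ideal ⇒ P_in = P_out, so I_supply = 1249.8/415 = 3.01 A.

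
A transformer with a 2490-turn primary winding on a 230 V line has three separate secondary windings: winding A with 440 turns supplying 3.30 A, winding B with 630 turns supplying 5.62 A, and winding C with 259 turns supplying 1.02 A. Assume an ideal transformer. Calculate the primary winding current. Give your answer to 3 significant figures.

I_p ≈ 2.11 A

V_A = 230 × 440/2490 = 40.643 V; V_B = 230 × 630/2490 = 58.193 V; V_C = 230 × 259/2490 = 23.924 V.
P_out = V_A I_A + V_B I_B + V_C I_C = 40.643×3.30 + 58.193×5.62 + 23.924×1.02 = 134.12 + 327.04 + 24.402 = 485.57 W.
Ideal ⇒ P_in = P_out, so I_p = P_out/V_p = 485.57/230 = 2.11 A.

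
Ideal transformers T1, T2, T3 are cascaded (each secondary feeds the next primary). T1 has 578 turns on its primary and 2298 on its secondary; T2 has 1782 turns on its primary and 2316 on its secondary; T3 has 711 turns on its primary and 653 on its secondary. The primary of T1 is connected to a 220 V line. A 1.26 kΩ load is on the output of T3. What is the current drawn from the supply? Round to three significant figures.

After T1: V = 220.00 × 2298/578 = 874.67 V.
After T2: V = 874.67 × 2316/1782 = 1136.8 V.
After T3: V = 1136.8 × 653/711 = 1044.0 V.
I_load = 1044.0/1260 = 0.82861 A, so P_out = 1044.0 × 0.82861 = 865.10 W.
All ideal ⇒ P_in = P_out, so I_supply = 865.10/220 = 3.93 A.

I_supply ≈ 3.93 A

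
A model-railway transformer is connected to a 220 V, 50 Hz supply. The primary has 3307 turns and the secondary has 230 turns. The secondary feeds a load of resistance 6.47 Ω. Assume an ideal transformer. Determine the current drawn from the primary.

I_p ≈ 0.164 A

V_s = V_p × N_s/N_p = 220 × 230/3307 = 15.301 V.
I_s = V_s/R = 15.301/6.47 = 2.3649 A.
For an ideal transformer I_p N_p = I_s N_s, so I_p = 2.3649 × 230/3307 = 0.164 A.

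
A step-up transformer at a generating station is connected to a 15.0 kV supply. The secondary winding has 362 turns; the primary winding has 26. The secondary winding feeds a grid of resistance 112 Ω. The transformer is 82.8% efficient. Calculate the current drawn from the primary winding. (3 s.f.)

I_p ≈ 31400 A

V_s = 15000 × 362/26 = 208850 V.
I_s = V_s/R = 208850/112 = 1864.7 A.
P_out = V_s I_s = 208850 × 1864.7 = 3.8943×10^8 W.
P_in = P_out/η = 3.8943×10^8/0.828 = 4.7033×10^8 W.
I_p = P_in/V_p = 4.7033×10^8/15000 = 31400 A.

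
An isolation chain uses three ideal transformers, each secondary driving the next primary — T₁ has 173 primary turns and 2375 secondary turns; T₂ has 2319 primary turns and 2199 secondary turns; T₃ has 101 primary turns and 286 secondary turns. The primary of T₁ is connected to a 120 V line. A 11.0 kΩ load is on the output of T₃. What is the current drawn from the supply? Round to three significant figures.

I_supply ≈ 14.8 A

Secondary of T₁: V = 120.00 × 2375/173 = 1647.4 V.
Secondary of T₂: V = 1647.4 × 2199/2319 = 1562.2 V.
Secondary of T₃: V = 1562.2 × 286/101 = 4423.5 V.
I_load = 4423.5/11000 = 0.40214 A, so P_out = 4423.5 × 0.40214 = 1778.9 W.
All ideal ⇒ P_in = P_out, so I_supply = 1778.9/120 = 14.8 A.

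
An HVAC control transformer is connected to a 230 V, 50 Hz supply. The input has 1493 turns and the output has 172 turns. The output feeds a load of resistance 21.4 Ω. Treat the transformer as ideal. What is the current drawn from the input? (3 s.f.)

V_out = V_in × N_out/N_in = 230 × 172/1493 = 26.497 V.
I_out = V_out/R = 26.497/21.4 = 1.2382 A.
For an ideal transformer I_in N_in = I_out N_out, so I_in = 1.2382 × 172/1493 = 0.143 A.

I_in ≈ 0.143 A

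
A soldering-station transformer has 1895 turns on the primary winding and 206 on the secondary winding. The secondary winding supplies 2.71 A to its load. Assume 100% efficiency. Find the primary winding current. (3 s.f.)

For an ideal transformer I_p/I_s = N_s/N_p, so I_p = 2.71 × 206/1895 = 0.295 A.

I_p ≈ 0.295 A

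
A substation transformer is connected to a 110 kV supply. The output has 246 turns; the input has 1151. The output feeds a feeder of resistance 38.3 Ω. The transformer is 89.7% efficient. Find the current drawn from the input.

I_in ≈ 146 A

V_out = 110000 × 246/1151 = 23510 V.
I_out = V_out/R = 23510/38.3 = 613.84 A.
P_out = V_out I_out = 23510 × 613.84 = 1.4431×10^7 W.
P_in = P_out/η = 1.4431×10^7/0.897 = 1.6088×10^7 W.
I_in = P_in/V_in = 1.6088×10^7/110000 = 146 A.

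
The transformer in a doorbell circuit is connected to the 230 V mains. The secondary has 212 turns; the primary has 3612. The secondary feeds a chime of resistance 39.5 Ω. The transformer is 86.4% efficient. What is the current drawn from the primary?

V_s = 230 × 212/3612 = 13.499 V.
I_s = V_s/R = 13.499/39.5 = 0.34176 A.
P_out = V_s I_s = 13.499 × 0.34176 = 4.6135 W.
P_in = P_out/η = 4.6135/0.864 = 5.3398 W.
I_p = P_in/V_p = 5.3398/230 = 0.0232 A.

I_p ≈ 0.0232 A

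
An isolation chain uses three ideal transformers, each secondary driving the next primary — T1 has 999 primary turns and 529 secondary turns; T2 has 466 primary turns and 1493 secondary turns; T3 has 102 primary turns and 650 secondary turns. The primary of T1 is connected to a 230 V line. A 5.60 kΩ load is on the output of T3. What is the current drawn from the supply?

Secondary of T1: V = 230.00 × 529/999 = 121.79 V.
Secondary of T2: V = 121.79 × 1493/466 = 390.20 V.
Secondary of T3: V = 390.20 × 650/102 = 2486.6 V.
I_load = 2486.6/5600 = 0.44403 A, so P_out = 2486.6 × 0.44403 = 1104.1 W.
All ideal ⇒ P_in = P_out, so I_supply = 1104.1/230 = 4.80 A.

I_supply ≈ 4.80 A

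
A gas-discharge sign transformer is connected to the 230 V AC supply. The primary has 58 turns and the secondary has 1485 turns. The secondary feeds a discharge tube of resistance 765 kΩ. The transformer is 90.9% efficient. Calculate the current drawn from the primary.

V_s = 230 × 1485/58 = 5888.8 V.
I_s = V_s/R = 5888.8/765000 = 0.0076978 A.
P_out = V_s I_s = 5888.8 × 0.0076978 = 45.331 W.
P_in = P_out/η = 45.331/0.909 = 49.869 W.
I_p = P_in/V_p = 49.869/230 = 0.217 A.

I_p ≈ 0.217 A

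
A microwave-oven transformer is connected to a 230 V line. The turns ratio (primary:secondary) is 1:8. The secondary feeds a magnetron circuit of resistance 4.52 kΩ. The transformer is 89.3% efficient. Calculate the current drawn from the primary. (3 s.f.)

I_p ≈ 3.65 A

V_s = 230 × 8/1 = 1840.0 V.
I_s = V_s/R = 1840.0/4520 = 0.40708 A.
P_out = V_s I_s = 1840.0 × 0.40708 = 749.03 W.
P_in = P_out/η = 749.03/0.893 = 838.78 W.
I_p = P_in/V_p = 838.78/230 = 3.65 A.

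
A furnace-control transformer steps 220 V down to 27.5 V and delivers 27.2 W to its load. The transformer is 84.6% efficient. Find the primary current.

I_p ≈ 0.146 A

P_in = P_out/η = 27.2/0.846 = 32.151 W.
I_p = P_in/V_p = 32.151/220 = 0.146 A.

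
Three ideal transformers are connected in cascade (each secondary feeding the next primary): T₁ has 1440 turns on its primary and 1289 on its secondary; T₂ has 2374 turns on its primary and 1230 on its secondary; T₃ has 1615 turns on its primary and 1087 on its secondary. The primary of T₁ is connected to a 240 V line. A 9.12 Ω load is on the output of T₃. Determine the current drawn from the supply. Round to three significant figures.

After T₁: V = 240.00 × 1289/1440 = 214.83 V.
After T₂: V = 214.83 × 1230/2374 = 111.31 V.
After T₃: V = 111.31 × 1087/1615 = 74.917 V.
I_load = 74.917/9.12 = 8.2146 A, so P_out = 74.917 × 8.2146 = 615.42 W.
All ideal ⇒ P_in = P_out, so I_supply = 615.42/240 = 2.56 A.

I_supply ≈ 2.56 A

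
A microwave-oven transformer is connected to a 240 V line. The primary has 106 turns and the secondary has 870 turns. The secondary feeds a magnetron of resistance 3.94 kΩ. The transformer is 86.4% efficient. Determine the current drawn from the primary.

V_s = 240 × 870/106 = 1969.8 V.
I_s = V_s/R = 1969.8/3940 = 0.49995 A.
P_out = V_s I_s = 1969.8 × 0.49995 = 984.81 W.
P_in = P_out/η = 984.81/0.864 = 1139.8 W.
I_p = P_in/V_p = 1139.8/240 = 4.75 A.

I_p ≈ 4.75 A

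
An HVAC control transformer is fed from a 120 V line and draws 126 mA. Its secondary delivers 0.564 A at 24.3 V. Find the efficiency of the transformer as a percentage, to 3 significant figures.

η ≈ 90.6%

P_in = 120 × 0.126 = 15.1200 W.
P_out = 24.3 × 0.564 = 13.7052 W.
η = P_out/P_in = 13.7052/15.1200 = 0.906.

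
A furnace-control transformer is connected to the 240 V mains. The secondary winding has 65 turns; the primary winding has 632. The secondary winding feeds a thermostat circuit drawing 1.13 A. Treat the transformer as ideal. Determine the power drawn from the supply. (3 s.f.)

P ≈ 27.9 W

I_p = I_s × N_s/N_p = 1.13 × 65/632 = 0.11622 A.
P = V_p I_p = 240 × 0.11622 = 27.9 W.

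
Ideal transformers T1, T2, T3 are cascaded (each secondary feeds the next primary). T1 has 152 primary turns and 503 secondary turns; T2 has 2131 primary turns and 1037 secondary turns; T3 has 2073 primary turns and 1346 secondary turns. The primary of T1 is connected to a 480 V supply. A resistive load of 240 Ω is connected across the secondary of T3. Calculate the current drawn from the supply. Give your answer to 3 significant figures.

I_supply ≈ 2.19 A

After T1: V = 480.00 × 503/152 = 1588.4 V.
After T2: V = 1588.4 × 1037/2131 = 772.97 V.
After T3: V = 772.97 × 1346/2073 = 501.89 V.
I_load = 501.89/240 = 2.0912 A, so P_out = 501.89 × 2.0912 = 1049.5 W.
All ideal ⇒ P_in = P_out, so I_supply = 1049.5/480 = 2.19 A.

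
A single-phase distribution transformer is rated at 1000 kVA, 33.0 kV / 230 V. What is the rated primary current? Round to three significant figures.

I_p = S/V_p = 1000000/33000 = 30.3 A.

I_p ≈ 30.3 A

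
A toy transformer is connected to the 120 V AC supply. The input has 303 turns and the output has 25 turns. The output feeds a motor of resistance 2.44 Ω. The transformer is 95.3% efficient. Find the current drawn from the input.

I_in ≈ 0.351 A

V_out = 120 × 25/303 = 9.9010 V.
I_out = V_out/R = 9.9010/2.44 = 4.0578 A.
P_out = V_out I_out = 9.9010 × 4.0578 = 40.176 W.
P_in = P_out/η = 40.176/0.953 = 42.157 W.
I_in = P_in/V_in = 42.157/120 = 0.351 A.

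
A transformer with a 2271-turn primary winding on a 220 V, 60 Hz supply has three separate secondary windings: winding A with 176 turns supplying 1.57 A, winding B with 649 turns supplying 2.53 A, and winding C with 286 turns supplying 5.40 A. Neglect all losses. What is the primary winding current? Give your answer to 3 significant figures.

V_A = 220 × 176/2271 = 17.050 V; V_B = 220 × 649/2271 = 62.871 V; V_C = 220 × 286/2271 = 27.706 V.
P_out = V_A I_A + V_B I_B + V_C I_C = 17.050×1.57 + 62.871×2.53 + 27.706×5.40 = 26.768 + 159.06 + 149.61 = 335.44 W.
Ideal ⇒ P_in = P_out, so I_p = P_out/V_p = 335.44/220 = 1.52 A.

I_p ≈ 1.52 A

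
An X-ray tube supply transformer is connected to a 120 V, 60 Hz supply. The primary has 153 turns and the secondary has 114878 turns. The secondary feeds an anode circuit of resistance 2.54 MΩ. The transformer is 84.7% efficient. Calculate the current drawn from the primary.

I_p ≈ 31.4 A

V_s = 120 × 114878/153 = 90100 V.
I_s = V_s/R = 90100/(2.54×10^6) = 0.035473 A.
P_out = V_s I_s = 90100 × 0.035473 = 3196.1 W.
P_in = P_out/η = 3196.1/0.847 = 3773.4 W.
I_p = P_in/V_p = 3773.4/120 = 31.4 A.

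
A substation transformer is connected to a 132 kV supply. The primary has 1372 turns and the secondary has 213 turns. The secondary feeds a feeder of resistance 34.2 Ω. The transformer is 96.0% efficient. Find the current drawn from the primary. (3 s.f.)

V_s = 132000 × 213/1372 = 20493 V.
I_s = V_s/R = 20493/34.2 = 599.20 A.
P_out = V_s I_s = 20493 × 599.20 = 1.2279×10^7 W.
P_in = P_out/η = 1.2279×10^7/0.960 = 1.2791×10^7 W.
I_p = P_in/V_p = 1.2791×10^7/132000 = 96.9 A.

I_p ≈ 96.9 A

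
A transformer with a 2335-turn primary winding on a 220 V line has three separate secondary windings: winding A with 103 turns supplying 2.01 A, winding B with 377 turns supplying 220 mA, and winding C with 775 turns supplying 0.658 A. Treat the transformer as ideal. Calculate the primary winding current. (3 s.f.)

I_p ≈ 0.343 A

V_A = 220 × 103/2335 = 9.7045 V; V_B = 220 × 377/2335 = 35.520 V; V_C = 220 × 775/2335 = 73.019 V.
P_out = V_A I_A + V_B I_B + V_C I_C = 9.7045×2.01 + 35.520×0.220 + 73.019×0.658 = 19.506 + 7.8145 + 48.047 = 75.367 W.
Ideal ⇒ P_in = P_out, so I_p = P_out/V_p = 75.367/220 = 0.343 A.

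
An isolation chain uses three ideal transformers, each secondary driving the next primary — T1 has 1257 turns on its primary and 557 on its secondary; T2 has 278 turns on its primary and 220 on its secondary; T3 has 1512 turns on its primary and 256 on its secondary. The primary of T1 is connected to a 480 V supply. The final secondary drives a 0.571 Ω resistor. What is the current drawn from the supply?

I_supply ≈ 2.96 A

Secondary of T1: V = 480.00 × 557/1257 = 212.70 V.
Secondary of T2: V = 212.70 × 220/278 = 168.32 V.
Secondary of T3: V = 168.32 × 256/1512 = 28.499 V.
I_load = 28.499/0.571 = 49.910 A, so P_out = 28.499 × 49.910 = 1422.4 W.
All ideal ⇒ P_in = P_out, so I_supply = 1422.4/480 = 2.96 A.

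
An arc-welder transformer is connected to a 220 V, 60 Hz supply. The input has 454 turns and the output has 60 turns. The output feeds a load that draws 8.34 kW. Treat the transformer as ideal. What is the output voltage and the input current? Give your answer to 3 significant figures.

V_out = V_in × N_out/N_in = 220 × 60/454 = 29.075 V.
I_out = P/V_out = 8340/29.075 = 286.85 A.
I_in = I_out × N_out/N_in = 286.85 × 60/454 = 37.9 A.

V_out ≈ 29.1 V, I_in ≈ 37.9 A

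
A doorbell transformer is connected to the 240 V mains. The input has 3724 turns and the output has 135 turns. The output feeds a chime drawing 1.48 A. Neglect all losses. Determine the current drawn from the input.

For an ideal transformer I_in N_in = I_out N_out, so I_in = 1.48 × 135/3724 = 0.0537 A.

I_in ≈ 0.0537 A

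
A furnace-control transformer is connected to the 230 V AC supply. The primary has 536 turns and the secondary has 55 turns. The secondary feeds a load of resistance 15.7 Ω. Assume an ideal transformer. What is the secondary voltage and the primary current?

V_s ≈ 23.6 V, I_p ≈ 0.154 A

V_s = V_p × N_s/N_p = 230 × 55/536 = 23.601 V.
I_s = V_s/R = 23.601/15.7 = 1.5032 A.
I_p = I_s × N_s/N_p = 1.5032 × 55/536 = 0.154 A.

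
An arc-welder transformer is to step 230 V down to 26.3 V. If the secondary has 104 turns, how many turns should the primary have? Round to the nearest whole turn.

N_p = 910 turns

N_p/N_s = V_p/V_s, so N_p = 104 × 230/26.3 = 909.5 ≈ 910 turns.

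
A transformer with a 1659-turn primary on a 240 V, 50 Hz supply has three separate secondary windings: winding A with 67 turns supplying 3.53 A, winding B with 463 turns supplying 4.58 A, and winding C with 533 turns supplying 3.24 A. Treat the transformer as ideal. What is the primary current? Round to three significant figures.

V_A = 240 × 67/1659 = 9.6926 V; V_B = 240 × 463/1659 = 66.980 V; V_C = 240 × 533/1659 = 77.107 V.
P_out = V_A I_A + V_B I_B + V_C I_C = 9.6926×3.53 + 66.980×4.58 + 77.107×3.24 = 34.215 + 306.77 + 249.83 = 590.81 W.
Ideal ⇒ P_in = P_out, so I_p = P_out/V_p = 590.81/240 = 2.46 A.

I_p ≈ 2.46 A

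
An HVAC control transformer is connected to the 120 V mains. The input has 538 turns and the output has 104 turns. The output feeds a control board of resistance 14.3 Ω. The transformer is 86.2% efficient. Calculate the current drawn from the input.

V_out = 120 × 104/538 = 23.197 V.
I_out = V_out/R = 23.197/14.3 = 1.6222 A.
P_out = V_out I_out = 23.197 × 1.6222 = 37.630 W.
P_in = P_out/η = 37.630/0.862 = 43.654 W.
I_in = P_in/V_in = 43.654/120 = 0.364 A.

I_in ≈ 0.364 A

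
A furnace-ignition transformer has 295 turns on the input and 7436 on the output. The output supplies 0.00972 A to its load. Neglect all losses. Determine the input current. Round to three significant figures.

For an ideal transformer I_in/I_out = N_out/N_in, so I_in = 0.00972 × 7436/295 = 0.245 A.

I_in ≈ 0.245 A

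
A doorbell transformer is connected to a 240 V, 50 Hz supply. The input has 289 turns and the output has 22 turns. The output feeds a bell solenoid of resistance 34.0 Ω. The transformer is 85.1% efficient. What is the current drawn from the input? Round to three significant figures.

V_out = 240 × 22/289 = 18.270 V.
I_out = V_out/R = 18.270/34.0 = 0.53735 A.
P_out = V_out I_out = 18.270 × 0.53735 = 9.8173 W.
P_in = P_out/η = 9.8173/0.851 = 11.536 W.
I_in = P_in/V_in = 11.536/240 = 0.0481 A.

I_in ≈ 0.0481 A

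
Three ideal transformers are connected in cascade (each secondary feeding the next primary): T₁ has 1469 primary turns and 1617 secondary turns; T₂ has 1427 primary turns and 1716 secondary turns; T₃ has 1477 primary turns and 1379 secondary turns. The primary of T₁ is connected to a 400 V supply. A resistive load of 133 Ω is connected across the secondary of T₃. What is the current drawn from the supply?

I_supply ≈ 4.59 A

Secondary of T₁: V = 400.00 × 1617/1469 = 440.30 V.
Secondary of T₂: V = 440.30 × 1716/1427 = 529.47 V.
Secondary of T₃: V = 529.47 × 1379/1477 = 494.34 V.
I_load = 494.34/133 = 3.7168 A, so P_out = 494.34 × 3.7168 = 1837.4 W.
All ideal ⇒ P_in = P_out, so I_supply = 1837.4/400 = 4.59 A.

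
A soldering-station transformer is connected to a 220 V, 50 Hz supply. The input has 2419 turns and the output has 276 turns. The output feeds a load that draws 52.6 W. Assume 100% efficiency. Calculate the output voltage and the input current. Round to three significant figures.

V_out ≈ 25.1 V, I_in ≈ 0.239 A

V_out = V_in × N_out/N_in = 220 × 276/2419 = 25.101 V.
I_out = P/V_out = 52.6/25.101 = 2.0955 A.
I_in = I_out × N_out/N_in = 2.0955 × 276/2419 = 0.239 A.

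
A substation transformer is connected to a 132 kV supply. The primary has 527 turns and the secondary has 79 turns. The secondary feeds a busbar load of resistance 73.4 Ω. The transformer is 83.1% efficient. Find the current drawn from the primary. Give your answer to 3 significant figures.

V_s = 132000 × 79/527 = 19787 V.
I_s = V_s/R = 19787/73.4 = 269.58 A.
P_out = V_s I_s = 19787 × 269.58 = 5.3344×10^6 W.
P_in = P_out/η = 5.3344×10^6/0.831 = 6.4192×10^6 W.
I_p = P_in/V_p = 6.4192×10^6/132000 = 48.6 A.

I_p ≈ 48.6 A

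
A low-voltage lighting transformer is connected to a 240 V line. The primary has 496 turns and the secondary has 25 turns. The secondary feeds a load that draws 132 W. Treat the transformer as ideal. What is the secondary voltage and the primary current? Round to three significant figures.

V_s ≈ 12.1 V, I_p ≈ 0.550 A

V_s = V_p × N_s/N_p = 240 × 25/496 = 12.097 V.
I_s = P/V_s = 132/12.097 = 10.912 A.
I_p = I_s × N_s/N_p = 10.912 × 25/496 = 0.550 A.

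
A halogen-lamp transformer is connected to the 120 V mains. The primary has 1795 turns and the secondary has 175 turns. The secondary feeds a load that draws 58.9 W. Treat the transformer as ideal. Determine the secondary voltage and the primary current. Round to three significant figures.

V_s ≈ 11.7 V, I_p ≈ 0.491 A

V_s = V_p × N_s/N_p = 120 × 175/1795 = 11.699 V.
I_s = P/V_s = 58.9/11.699 = 5.0345 A.
I_p = I_s × N_s/N_p = 5.0345 × 175/1795 = 0.491 A.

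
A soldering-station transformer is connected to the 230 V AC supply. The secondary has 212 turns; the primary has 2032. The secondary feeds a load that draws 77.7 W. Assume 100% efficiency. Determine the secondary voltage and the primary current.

V_s ≈ 24.0 V, I_p ≈ 0.338 A

V_s = V_p × N_s/N_p = 230 × 212/2032 = 23.996 V.
I_s = P/V_s = 77.7/23.996 = 3.2380 A.
I_p = I_s × N_s/N_p = 3.2380 × 212/2032 = 0.338 A.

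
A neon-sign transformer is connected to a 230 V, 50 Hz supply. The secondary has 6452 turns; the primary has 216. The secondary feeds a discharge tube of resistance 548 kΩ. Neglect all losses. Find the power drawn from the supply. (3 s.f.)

P ≈ 86.1 W

V_s = V_p × N_s/N_p = 230 × 6452/216 = 6870.2 V.
I_s = V_s/R = 6870.2/548000 = 0.012537 A.
I_p = I_s × N_s/N_p = 0.012537 × 6452/216 = 0.37448 A.
P = V_p I_p = 230 × 0.37448 = 86.1 W.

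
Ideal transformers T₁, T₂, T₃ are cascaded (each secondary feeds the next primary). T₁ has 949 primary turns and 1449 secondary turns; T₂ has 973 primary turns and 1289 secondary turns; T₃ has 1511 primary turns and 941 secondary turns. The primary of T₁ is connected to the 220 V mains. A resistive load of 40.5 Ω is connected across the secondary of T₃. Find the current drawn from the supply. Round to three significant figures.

Secondary of T₁: V = 220.00 × 1449/949 = 335.91 V.
Secondary of T₂: V = 335.91 × 1289/973 = 445.01 V.
Secondary of T₃: V = 445.01 × 941/1511 = 277.13 V.
I_load = 277.13/40.5 = 6.8428 A, so P_out = 277.13 × 6.8428 = 1896.4 W.
All ideal ⇒ P_in = P_out, so I_supply = 1896.4/220 = 8.62 A.

I_supply ≈ 8.62 A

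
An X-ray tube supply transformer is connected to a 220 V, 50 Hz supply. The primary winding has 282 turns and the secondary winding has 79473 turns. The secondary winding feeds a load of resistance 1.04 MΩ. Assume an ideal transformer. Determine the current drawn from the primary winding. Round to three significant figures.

I_p ≈ 16.8 A

V_s = V_p × N_s/N_p = 220 × 79473/282 = 62000 V.
I_s = V_s/R = 62000/(1.04×10^6) = 0.059616 A.
For an ideal transformer I_p N_p = I_s N_s, so I_p = 0.059616 × 79473/282 = 16.8 A.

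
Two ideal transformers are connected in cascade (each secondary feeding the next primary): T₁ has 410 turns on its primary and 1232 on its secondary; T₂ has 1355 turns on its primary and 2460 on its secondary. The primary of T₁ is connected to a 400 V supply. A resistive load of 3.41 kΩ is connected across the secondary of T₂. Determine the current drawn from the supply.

After T₁: V = 400.00 × 1232/410 = 1202.0 V.
After T₂: V = 1202.0 × 2460/1355 = 2182.1 V.
I_load = 2182.1/3410 = 0.63992 A, so P_out = 2182.1 × 0.63992 = 1396.4 W.
All ideal ⇒ P_in = P_out, so I_supply = 1396.4/400 = 3.49 A.

I_supply ≈ 3.49 A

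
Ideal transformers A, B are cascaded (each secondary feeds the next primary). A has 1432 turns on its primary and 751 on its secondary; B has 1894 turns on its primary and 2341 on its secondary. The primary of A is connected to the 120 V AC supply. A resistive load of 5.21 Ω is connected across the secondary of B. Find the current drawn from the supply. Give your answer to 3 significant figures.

I_supply ≈ 9.68 A

Secondary of A: V = 120.00 × 751/1432 = 62.933 V.
Secondary of B: V = 62.933 × 2341/1894 = 77.786 V.
I_load = 77.786/5.21 = 14.930 A, so P_out = 77.786 × 14.930 = 1161.3 W.
All ideal ⇒ P_in = P_out, so I_supply = 1161.3/120 = 9.68 A.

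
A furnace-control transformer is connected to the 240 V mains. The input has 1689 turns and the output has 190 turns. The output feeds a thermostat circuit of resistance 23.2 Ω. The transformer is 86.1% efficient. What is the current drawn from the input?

V_out = 240 × 190/1689 = 26.998 V.
I_out = V_out/R = 26.998/23.2 = 1.1637 A.
P_out = V_out I_out = 26.998 × 1.1637 = 31.418 W.
P_in = P_out/η = 31.418/0.861 = 36.490 W.
I_in = P_in/V_in = 36.490/240 = 0.152 A.

I_in ≈ 0.152 A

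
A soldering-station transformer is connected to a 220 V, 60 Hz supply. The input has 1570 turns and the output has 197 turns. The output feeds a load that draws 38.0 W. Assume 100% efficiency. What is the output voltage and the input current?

V_out ≈ 27.6 V, I_in ≈ 0.173 A

V_out = V_in × N_out/N_in = 220 × 197/1570 = 27.605 V.
I_out = P/V_out = 38.0/27.605 = 1.3766 A.
I_in = I_out × N_out/N_in = 1.3766 × 197/1570 = 0.173 A.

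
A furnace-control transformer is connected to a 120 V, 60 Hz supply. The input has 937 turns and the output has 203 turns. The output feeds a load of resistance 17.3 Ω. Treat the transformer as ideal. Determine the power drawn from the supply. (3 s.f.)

V_out = V_in × N_out/N_in = 120 × 203/937 = 25.998 V.
I_out = V_out/R = 25.998/17.3 = 1.5028 A.
I_in = I_out × N_out/N_in = 1.5028 × 203/937 = 0.32557 A.
P = V_in I_in = 120 × 0.32557 = 39.1 W.

P ≈ 39.1 W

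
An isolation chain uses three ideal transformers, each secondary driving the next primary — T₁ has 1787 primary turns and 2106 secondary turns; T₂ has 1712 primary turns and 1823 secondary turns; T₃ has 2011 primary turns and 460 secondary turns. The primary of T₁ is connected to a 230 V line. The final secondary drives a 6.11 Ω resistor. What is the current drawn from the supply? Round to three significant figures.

Secondary of T₁: V = 230.00 × 2106/1787 = 271.06 V.
Secondary of T₂: V = 271.06 × 1823/1712 = 288.63 V.
Secondary of T₃: V = 288.63 × 460/2011 = 66.022 V.
I_load = 66.022/6.11 = 10.806 A, so P_out = 66.022 × 10.806 = 713.41 W.
All ideal ⇒ P_in = P_out, so I_supply = 713.41/230 = 3.10 A.

I_supply ≈ 3.10 A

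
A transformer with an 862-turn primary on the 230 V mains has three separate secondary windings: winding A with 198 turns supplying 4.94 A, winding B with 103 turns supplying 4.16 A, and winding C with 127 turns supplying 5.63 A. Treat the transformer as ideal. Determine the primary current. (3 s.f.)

V_A = 230 × 198/862 = 52.831 V; V_B = 230 × 103/862 = 27.483 V; V_C = 230 × 127/862 = 33.886 V.
P_out = V_A I_A + V_B I_B + V_C I_C = 52.831×4.94 + 27.483×4.16 + 33.886×5.63 = 260.98 + 114.33 + 190.78 = 566.09 W.
Ideal ⇒ P_in = P_out, so I_p = P_out/V_p = 566.09/230 = 2.46 A.

I_p ≈ 2.46 A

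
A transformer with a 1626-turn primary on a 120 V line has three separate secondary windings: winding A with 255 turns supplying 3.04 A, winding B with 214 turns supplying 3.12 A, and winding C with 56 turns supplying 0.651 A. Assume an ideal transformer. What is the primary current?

V_A = 120 × 255/1626 = 18.819 V; V_B = 120 × 214/1626 = 15.793 V; V_C = 120 × 56/1626 = 4.1328 V.
P_out = V_A I_A + V_B I_B + V_C I_C = 18.819×3.04 + 15.793×3.12 + 4.1328×0.651 = 57.210 + 49.275 + 2.6905 = 109.18 W.
Ideal ⇒ P_in = P_out, so I_p = P_out/V_p = 109.18/120 = 0.910 A.

I_p ≈ 0.910 A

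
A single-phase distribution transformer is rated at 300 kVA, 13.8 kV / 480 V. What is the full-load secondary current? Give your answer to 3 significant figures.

I_s = S/V_s = 300000/480 = 625 A.

I_s ≈ 625 A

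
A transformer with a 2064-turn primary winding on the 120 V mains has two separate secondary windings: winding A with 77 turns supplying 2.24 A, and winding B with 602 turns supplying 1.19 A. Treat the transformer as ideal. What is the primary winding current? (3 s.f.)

I_p ≈ 0.431 A

V_A = 120 × 77/2064 = 4.4767 V; V_B = 120 × 602/2064 = 35.000 V.
P_out = V_A I_A + V_B I_B = 4.4767×2.24 + 35.000×1.19 = 10.028 + 41.650 = 51.678 W.
Ideal ⇒ P_in = P_out, so I_p = P_out/V_p = 51.678/120 = 0.431 A.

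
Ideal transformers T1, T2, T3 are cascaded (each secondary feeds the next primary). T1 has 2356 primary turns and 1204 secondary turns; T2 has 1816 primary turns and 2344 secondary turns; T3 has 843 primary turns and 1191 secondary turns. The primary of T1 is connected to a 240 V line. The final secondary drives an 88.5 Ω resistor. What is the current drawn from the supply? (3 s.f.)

Secondary of T1: V = 240.00 × 1204/2356 = 122.65 V.
Secondary of T2: V = 122.65 × 2344/1816 = 158.31 V.
Secondary of T3: V = 158.31 × 1191/843 = 223.66 V.
I_load = 223.66/88.5 = 2.5272 A, so P_out = 223.66 × 2.5272 = 565.24 W.
All ideal ⇒ P_in = P_out, so I_supply = 565.24/240 = 2.36 A.

I_supply ≈ 2.36 A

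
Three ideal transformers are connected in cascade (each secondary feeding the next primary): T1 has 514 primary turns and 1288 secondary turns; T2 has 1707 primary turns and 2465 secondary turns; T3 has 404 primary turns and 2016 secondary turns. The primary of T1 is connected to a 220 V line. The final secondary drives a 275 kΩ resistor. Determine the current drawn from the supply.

After T1: V = 220.00 × 1288/514 = 551.28 V.
After T2: V = 551.28 × 2465/1707 = 796.08 V.
After T3: V = 796.08 × 2016/404 = 3972.5 V.
I_load = 3972.5/275000 = 0.014446 A, so P_out = 3972.5 × 0.014446 = 57.386 W.
All ideal ⇒ P_in = P_out, so I_supply = 57.386/220 = 0.261 A.

I_supply ≈ 0.261 A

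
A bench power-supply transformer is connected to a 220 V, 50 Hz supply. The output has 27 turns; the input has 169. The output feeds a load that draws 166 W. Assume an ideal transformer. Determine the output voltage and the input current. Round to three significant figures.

V_out = V_in × N_out/N_in = 220 × 27/169 = 35.148 V.
I_out = P/V_out = 166/35.148 = 4.7229 A.
I_in = I_out × N_out/N_in = 4.7229 × 27/169 = 0.755 A.

V_out ≈ 35.1 V, I_in ≈ 0.755 A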